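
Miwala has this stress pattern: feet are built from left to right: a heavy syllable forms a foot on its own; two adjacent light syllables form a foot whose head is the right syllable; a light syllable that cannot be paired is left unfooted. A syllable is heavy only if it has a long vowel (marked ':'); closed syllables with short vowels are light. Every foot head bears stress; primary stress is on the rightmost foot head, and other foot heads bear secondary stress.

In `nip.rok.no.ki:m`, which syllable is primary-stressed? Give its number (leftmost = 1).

Weights: 1 nip L, 2 rok L, 3 no L, 4 ki:m H.
Parse left to right (heavy = foot alone; LL = one foot; stranded L unfooted): (nip.ˈrok) no (ˈki:m).
Foot heads: 2, 4.
Primary stress on the rightmost head = syllable 4.
Primary stress: syllable 4 → nip.rok.no.ˈki:m.

4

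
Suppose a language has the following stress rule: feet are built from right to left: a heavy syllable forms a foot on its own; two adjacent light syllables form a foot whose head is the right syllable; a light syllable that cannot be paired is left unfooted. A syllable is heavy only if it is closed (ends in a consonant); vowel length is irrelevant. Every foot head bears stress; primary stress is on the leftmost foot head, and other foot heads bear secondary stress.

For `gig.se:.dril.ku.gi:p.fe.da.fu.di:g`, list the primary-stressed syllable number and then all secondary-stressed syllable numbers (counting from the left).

Weights: 1 gig H, 2 se: L, 3 dril H, 4 ku L, 5 gi:p H, 6 fe L, 7 da L, 8 fu L, 9 di:g H.
Parse right to left (heavy = foot alone; LL = one foot; stranded L unfooted): (ˈgig) se: (ˈdril) ku (ˈgi:p) fe (da.ˈfu) (ˈdi:g).
Foot heads: 1, 3, 5, 8, 9.
Primary stress on the leftmost head = syllable 1.
Secondary stress on 3, 5, 8, 9: ˈgig.se:.ˌdril.ku.ˌgi:p.fe.da.ˌfu.ˌdi:g.

primary 1, secondary 3, 5, 8, 9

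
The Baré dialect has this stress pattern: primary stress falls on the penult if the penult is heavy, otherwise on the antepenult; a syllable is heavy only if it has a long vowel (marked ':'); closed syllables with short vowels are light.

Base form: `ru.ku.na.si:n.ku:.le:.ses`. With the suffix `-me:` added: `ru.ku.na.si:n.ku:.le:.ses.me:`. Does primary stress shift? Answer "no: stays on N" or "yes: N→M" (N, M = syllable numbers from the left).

Base `ru.ku.na.si:n.ku:.le:.ses` (7 syllables):
  Weights: 5 ku: H, 6 le: H, 7 ses L.
  The penult (syllable 6, le:) is heavy, so it takes stress.
  → primary stress on syllable 6.
Suffixed `ru.ku.na.si:n.ku:.le:.ses.me:` (8 syllables):
  Weights: 6 le: H, 7 ses L, 8 me: H.
  The penult (syllable 7, ses) is light, so stress falls on the antepenult (syllable 6, le:).
  → primary stress on syllable 6.

no: stays on 6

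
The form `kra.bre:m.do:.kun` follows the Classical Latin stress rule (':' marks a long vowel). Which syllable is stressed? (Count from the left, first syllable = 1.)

3

Classical Latin: stress the penult if heavy (long vowel or closed), else the antepenult.
Weights: 2 bre:m H, 3 do: H, 4 kun H.
The penult (syllable 3, do:) is heavy, so it takes stress.
Stress on syllable 3: kra.bre:m.ˈdo:.kun.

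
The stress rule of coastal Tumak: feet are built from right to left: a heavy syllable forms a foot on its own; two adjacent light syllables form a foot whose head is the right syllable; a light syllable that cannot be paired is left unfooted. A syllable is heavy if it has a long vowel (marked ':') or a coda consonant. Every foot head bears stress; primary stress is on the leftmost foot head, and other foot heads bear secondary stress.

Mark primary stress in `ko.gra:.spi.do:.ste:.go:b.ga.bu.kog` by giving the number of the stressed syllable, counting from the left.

Weights: 1 ko L, 2 gra: H, 3 spi L, 4 do: H, 5 ste: H, 6 go:b H, 7 ga L, 8 bu L, 9 kog H.
Parse right to left (heavy = foot alone; LL = one foot; stranded L unfooted): ko (ˈgra:) spi (ˈdo:) (ˈste:) (ˈgo:b) (ga.ˈbu) (ˈkog).
Foot heads: 2, 4, 5, 6, 8, 9.
Primary stress on the leftmost head = syllable 2.
Primary stress: syllable 2 → ko.ˈgra:.spi.do:.ste:.go:b.ga.bu.kog.

2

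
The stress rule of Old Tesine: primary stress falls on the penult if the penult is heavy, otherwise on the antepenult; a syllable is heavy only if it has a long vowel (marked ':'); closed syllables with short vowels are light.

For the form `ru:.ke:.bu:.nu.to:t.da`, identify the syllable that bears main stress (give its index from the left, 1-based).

5

Weights: 4 nu L, 5 to:t H, 6 da L.
The penult (syllable 5, to:t) is heavy, so it takes stress.
Primary stress: syllable 5 → ru:.ke:.bu:.nu.ˈto:t.da.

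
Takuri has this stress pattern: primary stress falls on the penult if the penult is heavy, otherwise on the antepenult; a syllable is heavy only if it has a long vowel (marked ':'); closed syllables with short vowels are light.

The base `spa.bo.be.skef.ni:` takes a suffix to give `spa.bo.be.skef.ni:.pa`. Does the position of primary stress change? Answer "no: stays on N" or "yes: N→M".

yes: 3→5

Base `spa.bo.be.skef.ni:` (5 syllables):
  Weights: 3 be L, 4 skef L, 5 ni: H.
  The penult (syllable 4, skef) is light, so stress falls on the antepenult (syllable 3, be).
  → primary stress on syllable 3.
Suffixed `spa.bo.be.skef.ni:.pa` (6 syllables):
  Weights: 4 skef L, 5 ni: H, 6 pa L.
  The penult (syllable 5, ni:) is heavy, so it takes stress.
  → primary stress on syllable 5.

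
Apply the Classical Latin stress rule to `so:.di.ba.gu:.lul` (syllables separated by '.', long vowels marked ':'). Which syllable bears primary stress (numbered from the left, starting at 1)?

4

Classical Latin: stress the penult if heavy (long vowel or closed), else the antepenult.
Weights: 3 ba L, 4 gu: H, 5 lul H.
The penult (syllable 4, gu:) is heavy, so it takes stress.
Stress on syllable 4: so:.di.ba.ˈgu:.lul.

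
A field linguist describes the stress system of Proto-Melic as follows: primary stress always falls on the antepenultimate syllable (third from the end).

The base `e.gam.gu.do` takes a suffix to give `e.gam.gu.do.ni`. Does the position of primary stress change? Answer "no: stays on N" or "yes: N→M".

yes: 2→3

Base `e.gam.gu.do` (4 syllables):
  The word has 4 syllables; the antepenultimate syllable (third from the end) is syllable 2 (gam).
  → primary stress on syllable 2.
Suffixed `e.gam.gu.do.ni` (5 syllables):
  The word has 5 syllables; the antepenultimate syllable (third from the end) is syllable 3 (gu).
  → primary stress on syllable 3.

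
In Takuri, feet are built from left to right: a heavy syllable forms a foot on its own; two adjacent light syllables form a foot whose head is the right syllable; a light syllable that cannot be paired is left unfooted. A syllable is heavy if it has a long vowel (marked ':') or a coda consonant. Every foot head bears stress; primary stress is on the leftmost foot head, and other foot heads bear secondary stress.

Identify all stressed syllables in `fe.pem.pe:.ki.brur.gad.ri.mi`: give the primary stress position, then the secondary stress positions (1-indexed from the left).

primary 2, secondary 3, 5, 6, 8

Weights: 1 fe L, 2 pem H, 3 pe: H, 4 ki L, 5 brur H, 6 gad H, 7 ri L, 8 mi L.
Parse left to right (heavy = foot alone; LL = one foot; stranded L unfooted): fe (ˈpem) (ˈpe:) ki (ˈbrur) (ˈgad) (ri.ˈmi).
Foot heads: 2, 3, 5, 6, 8.
Primary stress on the leftmost head = syllable 2.
Secondary stress on 3, 5, 6, 8: fe.ˈpem.ˌpe:.ki.ˌbrur.ˌgad.ri.ˌmi.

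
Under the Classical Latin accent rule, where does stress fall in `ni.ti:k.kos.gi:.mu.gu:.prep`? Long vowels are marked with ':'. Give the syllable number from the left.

Classical Latin: stress the penult if heavy (long vowel or closed), else the antepenult.
Weights: 5 mu L, 6 gu: H, 7 prep H.
The penult (syllable 6, gu:) is heavy, so it takes stress.
Stress on syllable 6: ni.ti:k.kos.gi:.mu.ˈgu:.prep.

6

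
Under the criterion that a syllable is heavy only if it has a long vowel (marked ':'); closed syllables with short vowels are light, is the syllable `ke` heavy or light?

light

`ke`: short vowel, open (no coda). Short vowel → light.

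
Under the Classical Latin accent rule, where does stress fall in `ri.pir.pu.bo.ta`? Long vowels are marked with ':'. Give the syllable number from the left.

Classical Latin: stress the penult if heavy (long vowel or closed), else the antepenult.
Weights: 3 pu L, 4 bo L, 5 ta L.
The penult (syllable 4, bo) is light, so stress falls on the antepenult (syllable 3, pu).
Stress on syllable 3: ri.pir.ˈpu.bo.ta.

3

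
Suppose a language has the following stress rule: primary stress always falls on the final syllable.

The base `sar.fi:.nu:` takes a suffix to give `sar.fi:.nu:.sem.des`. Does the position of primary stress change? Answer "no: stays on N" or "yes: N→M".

Base `sar.fi:.nu:` (3 syllables):
  The word has 3 syllables; the final syllable is syllable 3 (nu:).
  → primary stress on syllable 3.
Suffixed `sar.fi:.nu:.sem.des` (5 syllables):
  The word has 5 syllables; the final syllable is syllable 5 (des).
  → primary stress on syllable 5.

yes: 3→5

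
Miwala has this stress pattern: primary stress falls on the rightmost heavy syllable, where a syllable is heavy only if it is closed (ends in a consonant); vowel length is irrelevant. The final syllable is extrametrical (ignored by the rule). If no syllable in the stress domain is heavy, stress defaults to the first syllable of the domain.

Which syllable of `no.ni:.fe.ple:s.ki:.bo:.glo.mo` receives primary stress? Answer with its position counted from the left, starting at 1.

The final syllable (8, mo) is extrametrical; the stress domain is syllables 1–7.
Weights: 1 no L, 2 ni: L, 3 fe L, 4 ple:s H, 5 ki: L, 6 bo: L, 7 glo L.
Heavy syllables in the domain: 4. The rightmost is syllable 4 (ple:s).
Primary stress: syllable 4 → no.ni:.fe.ˈple:s.ki:.bo:.glo.mo.

4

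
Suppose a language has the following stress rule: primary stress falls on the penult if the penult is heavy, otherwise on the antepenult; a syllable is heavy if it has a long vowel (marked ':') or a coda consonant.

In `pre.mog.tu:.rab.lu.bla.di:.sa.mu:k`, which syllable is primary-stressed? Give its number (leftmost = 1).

7

Weights: 7 di: H, 8 sa L, 9 mu:k H.
The penult (syllable 8, sa) is light, so stress falls on the antepenult (syllable 7, di:).
Primary stress: syllable 7 → pre.mog.tu:.rab.lu.bla.ˈdi:.sa.mu:k.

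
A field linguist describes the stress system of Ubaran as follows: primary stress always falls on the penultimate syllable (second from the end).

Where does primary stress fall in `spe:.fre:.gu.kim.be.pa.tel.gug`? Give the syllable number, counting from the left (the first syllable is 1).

The word has 8 syllables; the penultimate syllable (second from the end) is syllable 7 (tel).
Primary stress: syllable 7 → spe:.fre:.gu.kim.be.pa.ˈtel.gug.

7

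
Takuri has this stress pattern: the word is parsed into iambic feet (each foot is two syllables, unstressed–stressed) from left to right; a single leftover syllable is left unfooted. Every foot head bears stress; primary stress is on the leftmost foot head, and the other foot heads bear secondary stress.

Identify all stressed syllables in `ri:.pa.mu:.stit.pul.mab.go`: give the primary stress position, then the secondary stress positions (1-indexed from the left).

primary 2, secondary 4, 6

Parse left to right into iambic (σˈσ) feet: (ri:.ˈpa) (mu:.ˈstit) (pul.ˈmab) go. Syllable 7 is left unfooted.
Foot heads (stressed positions): 2, 4, 6.
End Rule Leftmost: primary stress on the leftmost head = syllable 2.
Secondary stress on 4, 6: ri:.ˈpa.mu:.ˌstit.pul.ˌmab.go.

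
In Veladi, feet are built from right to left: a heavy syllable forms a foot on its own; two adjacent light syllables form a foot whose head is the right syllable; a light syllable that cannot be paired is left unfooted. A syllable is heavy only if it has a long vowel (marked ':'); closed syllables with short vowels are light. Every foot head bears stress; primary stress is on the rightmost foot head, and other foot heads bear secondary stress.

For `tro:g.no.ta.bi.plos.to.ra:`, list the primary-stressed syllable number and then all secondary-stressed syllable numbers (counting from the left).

primary 7, secondary 1, 4, 6

Weights: 1 tro:g H, 2 no L, 3 ta L, 4 bi L, 5 plos L, 6 to L, 7 ra: H.
Parse right to left (heavy = foot alone; LL = one foot; stranded L unfooted): (ˈtro:g) no (ta.ˈbi) (plos.ˈto) (ˈra:).
Foot heads: 1, 4, 6, 7.
Primary stress on the rightmost head = syllable 7.
Secondary stress on 1, 4, 6: ˌtro:g.no.ta.ˌbi.plos.ˌto.ˈra:.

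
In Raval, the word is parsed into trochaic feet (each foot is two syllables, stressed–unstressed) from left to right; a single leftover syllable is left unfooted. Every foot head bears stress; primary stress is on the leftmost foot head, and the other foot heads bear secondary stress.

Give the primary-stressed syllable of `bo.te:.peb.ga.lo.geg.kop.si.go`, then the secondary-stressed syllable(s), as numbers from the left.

Parse left to right into trochaic (ˈσσ) feet: (ˈbo.te:) (ˈpeb.ga) (ˈlo.geg) (ˈkop.si) go. Syllable 9 is left unfooted.
Foot heads (stressed positions): 1, 3, 5, 7.
End Rule Leftmost: primary stress on the leftmost head = syllable 1.
Secondary stress on 3, 5, 7: ˈbo.te:.ˌpeb.ga.ˌlo.geg.ˌkop.si.go.

primary 1, secondary 3, 5, 7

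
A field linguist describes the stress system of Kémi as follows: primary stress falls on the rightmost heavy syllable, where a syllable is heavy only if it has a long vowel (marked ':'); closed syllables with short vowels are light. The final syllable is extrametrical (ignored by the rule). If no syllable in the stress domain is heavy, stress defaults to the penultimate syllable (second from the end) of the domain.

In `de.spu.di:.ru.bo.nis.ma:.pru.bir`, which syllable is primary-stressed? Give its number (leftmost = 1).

7

The final syllable (9, bir) is extrametrical; the stress domain is syllables 1–8.
Weights: 1 de L, 2 spu L, 3 di: H, 4 ru L, 5 bo L, 6 nis L, 7 ma: H, 8 pru L.
Heavy syllables in the domain: 3, 7. The rightmost is syllable 7 (ma:).
Primary stress: syllable 7 → de.spu.di:.ru.bo.nis.ˈma:.pru.bir.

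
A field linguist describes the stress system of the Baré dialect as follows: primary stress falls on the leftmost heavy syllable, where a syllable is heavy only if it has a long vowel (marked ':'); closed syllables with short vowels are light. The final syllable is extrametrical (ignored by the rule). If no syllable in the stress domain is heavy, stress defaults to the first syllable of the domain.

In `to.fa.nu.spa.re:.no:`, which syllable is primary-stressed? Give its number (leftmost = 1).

The final syllable (6, no:) is extrametrical; the stress domain is syllables 1–5.
Weights: 1 to L, 2 fa L, 3 nu L, 4 spa L, 5 re: H.
Heavy syllables in the domain: 5. The leftmost is syllable 5 (re:).
Primary stress: syllable 5 → to.fa.nu.spa.ˈre:.no:.

5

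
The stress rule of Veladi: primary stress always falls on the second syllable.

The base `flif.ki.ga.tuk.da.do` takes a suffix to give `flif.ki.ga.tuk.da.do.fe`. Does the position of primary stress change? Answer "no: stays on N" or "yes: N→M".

no: stays on 2

Base `flif.ki.ga.tuk.da.do` (6 syllables):
  The word has 6 syllables; the second syllable is syllable 2 (ki).
  → primary stress on syllable 2.
Suffixed `flif.ki.ga.tuk.da.do.fe` (7 syllables):
  The word has 7 syllables; the second syllable is syllable 2 (ki).
  → primary stress on syllable 2.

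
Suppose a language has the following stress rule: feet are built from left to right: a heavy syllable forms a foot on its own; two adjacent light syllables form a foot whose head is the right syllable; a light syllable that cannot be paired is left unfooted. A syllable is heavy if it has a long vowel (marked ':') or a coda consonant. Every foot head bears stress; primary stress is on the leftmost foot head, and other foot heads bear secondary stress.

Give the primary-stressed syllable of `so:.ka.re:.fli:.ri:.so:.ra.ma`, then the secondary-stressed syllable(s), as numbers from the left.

primary 1, secondary 3, 4, 5, 6, 8

Weights: 1 so: H, 2 ka L, 3 re: H, 4 fli: H, 5 ri: H, 6 so: H, 7 ra L, 8 ma L.
Parse left to right (heavy = foot alone; LL = one foot; stranded L unfooted): (ˈso:) ka (ˈre:) (ˈfli:) (ˈri:) (ˈso:) (ra.ˈma).
Foot heads: 1, 3, 4, 5, 6, 8.
Primary stress on the leftmost head = syllable 1.
Secondary stress on 3, 4, 5, 6, 8: ˈso:.ka.ˌre:.ˌfli:.ˌri:.ˌso:.ra.ˌma.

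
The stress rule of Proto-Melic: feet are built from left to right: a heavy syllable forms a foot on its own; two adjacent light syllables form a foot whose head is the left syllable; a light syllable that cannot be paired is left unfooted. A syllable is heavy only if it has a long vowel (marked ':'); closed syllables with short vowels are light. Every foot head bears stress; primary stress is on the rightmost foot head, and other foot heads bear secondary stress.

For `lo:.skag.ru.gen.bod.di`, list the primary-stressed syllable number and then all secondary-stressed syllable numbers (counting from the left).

Weights: 1 lo: H, 2 skag L, 3 ru L, 4 gen L, 5 bod L, 6 di L.
Parse left to right (heavy = foot alone; LL = one foot; stranded L unfooted): (ˈlo:) (ˈskag.ru) (ˈgen.bod) di.
Foot heads: 1, 2, 4.
Primary stress on the rightmost head = syllable 4.
Secondary stress on 1, 2: ˌlo:.ˌskag.ru.ˈgen.bod.di.

primary 4, secondary 1, 2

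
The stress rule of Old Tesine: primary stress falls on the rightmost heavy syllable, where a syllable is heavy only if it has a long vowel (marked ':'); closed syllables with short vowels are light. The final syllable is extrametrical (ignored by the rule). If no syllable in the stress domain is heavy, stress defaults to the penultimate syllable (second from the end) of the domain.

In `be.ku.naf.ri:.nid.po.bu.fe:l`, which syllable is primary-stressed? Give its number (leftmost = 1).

4

The final syllable (8, fe:l) is extrametrical; the stress domain is syllables 1–7.
Weights: 1 be L, 2 ku L, 3 naf L, 4 ri: H, 5 nid L, 6 po L, 7 bu L.
Heavy syllables in the domain: 4. The rightmost is syllable 4 (ri:).
Primary stress: syllable 4 → be.ku.naf.ˈri:.nid.po.bu.fe:l.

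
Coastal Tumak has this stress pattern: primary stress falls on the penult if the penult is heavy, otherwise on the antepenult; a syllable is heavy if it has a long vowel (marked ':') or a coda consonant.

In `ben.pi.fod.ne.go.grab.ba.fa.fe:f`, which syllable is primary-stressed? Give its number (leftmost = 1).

Weights: 7 ba L, 8 fa L, 9 fe:f H.
The penult (syllable 8, fa) is light, so stress falls on the antepenult (syllable 7, ba).
Primary stress: syllable 7 → ben.pi.fod.ne.go.grab.ˈba.fa.fe:f.

7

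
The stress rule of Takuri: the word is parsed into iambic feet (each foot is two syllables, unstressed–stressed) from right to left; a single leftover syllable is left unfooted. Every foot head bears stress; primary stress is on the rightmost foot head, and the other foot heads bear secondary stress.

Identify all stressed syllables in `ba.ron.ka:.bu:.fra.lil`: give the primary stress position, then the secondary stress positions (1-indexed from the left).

Parse right to left into iambic (σˈσ) feet: (ba.ˈron) (ka:.ˈbu:) (fra.ˈlil).
Foot heads (stressed positions): 2, 4, 6.
End Rule Rightmost: primary stress on the rightmost head = syllable 6.
Secondary stress on 2, 4: ba.ˌron.ka:.ˌbu:.fra.ˈlil.

primary 6, secondary 2, 4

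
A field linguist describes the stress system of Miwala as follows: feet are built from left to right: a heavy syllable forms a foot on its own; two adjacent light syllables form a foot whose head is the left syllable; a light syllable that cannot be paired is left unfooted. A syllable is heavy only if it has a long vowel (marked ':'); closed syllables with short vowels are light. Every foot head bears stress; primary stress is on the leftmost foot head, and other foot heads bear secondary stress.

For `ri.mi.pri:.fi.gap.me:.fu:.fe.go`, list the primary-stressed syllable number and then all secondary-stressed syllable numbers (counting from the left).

primary 1, secondary 3, 4, 6, 7, 8

Weights: 1 ri L, 2 mi L, 3 pri: H, 4 fi L, 5 gap L, 6 me: H, 7 fu: H, 8 fe L, 9 go L.
Parse left to right (heavy = foot alone; LL = one foot; stranded L unfooted): (ˈri.mi) (ˈpri:) (ˈfi.gap) (ˈme:) (ˈfu:) (ˈfe.go).
Foot heads: 1, 3, 4, 6, 7, 8.
Primary stress on the leftmost head = syllable 1.
Secondary stress on 3, 4, 6, 7, 8: ˈri.mi.ˌpri:.ˌfi.gap.ˌme:.ˌfu:.ˌfe.go.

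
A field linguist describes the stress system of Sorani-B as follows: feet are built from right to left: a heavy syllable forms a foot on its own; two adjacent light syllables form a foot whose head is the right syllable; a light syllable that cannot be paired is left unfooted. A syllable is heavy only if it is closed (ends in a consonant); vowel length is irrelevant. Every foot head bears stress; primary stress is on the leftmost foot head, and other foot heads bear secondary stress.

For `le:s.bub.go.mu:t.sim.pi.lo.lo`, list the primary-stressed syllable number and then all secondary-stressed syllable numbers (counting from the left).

primary 1, secondary 2, 4, 5, 8

Weights: 1 le:s H, 2 bub H, 3 go L, 4 mu:t H, 5 sim H, 6 pi L, 7 lo L, 8 lo L.
Parse right to left (heavy = foot alone; LL = one foot; stranded L unfooted): (ˈle:s) (ˈbub) go (ˈmu:t) (ˈsim) pi (lo.ˈlo).
Foot heads: 1, 2, 4, 5, 8.
Primary stress on the leftmost head = syllable 1.
Secondary stress on 2, 4, 5, 8: ˈle:s.ˌbub.go.ˌmu:t.ˌsim.pi.lo.ˌlo.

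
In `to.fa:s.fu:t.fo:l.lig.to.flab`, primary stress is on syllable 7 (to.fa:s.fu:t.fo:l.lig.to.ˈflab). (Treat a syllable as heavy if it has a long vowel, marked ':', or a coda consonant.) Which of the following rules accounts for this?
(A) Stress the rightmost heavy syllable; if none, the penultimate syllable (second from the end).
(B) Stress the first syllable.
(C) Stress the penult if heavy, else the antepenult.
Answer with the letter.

A

Rule A → syllable 7 ✓.
Rule B → syllable 1 (observed: 7).
Rule C → syllable 5 (observed: 7).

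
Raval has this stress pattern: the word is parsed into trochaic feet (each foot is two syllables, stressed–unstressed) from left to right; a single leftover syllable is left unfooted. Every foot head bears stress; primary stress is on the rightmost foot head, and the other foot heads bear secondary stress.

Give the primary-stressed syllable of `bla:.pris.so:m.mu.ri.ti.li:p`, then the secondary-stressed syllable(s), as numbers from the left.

primary 5, secondary 1, 3

Parse left to right into trochaic (ˈσσ) feet: (ˈbla:.pris) (ˈso:m.mu) (ˈri.ti) li:p. Syllable 7 is left unfooted.
Foot heads (stressed positions): 1, 3, 5.
End Rule Rightmost: primary stress on the rightmost head = syllable 5.
Secondary stress on 1, 3: ˌbla:.pris.ˌso:m.mu.ˈri.ti.li:p.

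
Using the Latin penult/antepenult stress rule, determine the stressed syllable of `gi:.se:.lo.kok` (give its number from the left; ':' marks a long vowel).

2

Classical Latin: stress the penult if heavy (long vowel or closed), else the antepenult.
Weights: 2 se: H, 3 lo L, 4 kok H.
The penult (syllable 3, lo) is light, so stress falls on the antepenult (syllable 2, se:).
Stress on syllable 2: gi:.ˈse:.lo.kok.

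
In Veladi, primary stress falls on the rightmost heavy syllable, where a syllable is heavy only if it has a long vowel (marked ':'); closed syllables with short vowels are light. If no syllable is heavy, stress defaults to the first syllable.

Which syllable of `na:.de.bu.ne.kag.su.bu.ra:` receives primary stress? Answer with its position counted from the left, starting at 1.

Weights: 1 na: H, 2 de L, 3 bu L, 4 ne L, 5 kag L, 6 su L, 7 bu L, 8 ra: H.
Heavy syllables in the domain: 1, 8. The rightmost is syllable 8 (ra:).
Primary stress: syllable 8 → na:.de.bu.ne.kag.su.bu.ˈra:.

8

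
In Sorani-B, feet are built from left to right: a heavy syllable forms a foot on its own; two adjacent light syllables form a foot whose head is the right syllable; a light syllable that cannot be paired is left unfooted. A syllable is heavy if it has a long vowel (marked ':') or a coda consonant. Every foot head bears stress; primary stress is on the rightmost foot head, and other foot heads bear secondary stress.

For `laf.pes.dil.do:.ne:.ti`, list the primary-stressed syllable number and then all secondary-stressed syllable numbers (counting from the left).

primary 5, secondary 1, 2, 3, 4

Weights: 1 laf H, 2 pes H, 3 dil H, 4 do: H, 5 ne: H, 6 ti L.
Parse left to right (heavy = foot alone; LL = one foot; stranded L unfooted): (ˈlaf) (ˈpes) (ˈdil) (ˈdo:) (ˈne:) ti.
Foot heads: 1, 2, 3, 4, 5.
Primary stress on the rightmost head = syllable 5.
Secondary stress on 1, 2, 3, 4: ˌlaf.ˌpes.ˌdil.ˌdo:.ˈne:.ti.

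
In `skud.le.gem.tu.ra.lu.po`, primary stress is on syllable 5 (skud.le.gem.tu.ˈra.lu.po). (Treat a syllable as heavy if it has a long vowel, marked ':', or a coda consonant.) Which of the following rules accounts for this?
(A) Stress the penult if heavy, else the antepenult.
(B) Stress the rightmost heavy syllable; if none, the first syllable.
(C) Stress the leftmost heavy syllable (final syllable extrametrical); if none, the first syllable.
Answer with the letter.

A

Rule A → syllable 5 ✓.
Rule B → syllable 3 (observed: 5).
Rule C → syllable 1 (observed: 5).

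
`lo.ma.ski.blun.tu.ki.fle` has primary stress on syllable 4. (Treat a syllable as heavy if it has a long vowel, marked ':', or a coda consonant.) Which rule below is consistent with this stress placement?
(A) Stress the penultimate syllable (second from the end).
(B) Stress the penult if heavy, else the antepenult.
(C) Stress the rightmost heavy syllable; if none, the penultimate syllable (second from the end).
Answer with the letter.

C

Rule A → syllable 6 (observed: 4).
Rule B → syllable 5 (observed: 4).
Rule C → syllable 4 ✓.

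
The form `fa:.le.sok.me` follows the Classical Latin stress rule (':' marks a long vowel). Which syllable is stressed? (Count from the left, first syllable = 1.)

Classical Latin: stress the penult if heavy (long vowel or closed), else the antepenult.
Weights: 2 le L, 3 sok H, 4 me L.
The penult (syllable 3, sok) is heavy, so it takes stress.
Stress on syllable 3: fa:.le.ˈsok.me.

3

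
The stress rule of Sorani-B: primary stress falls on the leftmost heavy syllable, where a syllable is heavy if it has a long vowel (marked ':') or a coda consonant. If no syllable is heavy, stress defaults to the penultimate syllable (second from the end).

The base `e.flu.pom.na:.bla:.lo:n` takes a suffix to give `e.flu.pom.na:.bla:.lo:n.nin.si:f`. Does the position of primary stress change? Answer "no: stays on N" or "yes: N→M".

no: stays on 3

Base `e.flu.pom.na:.bla:.lo:n` (6 syllables):
  Weights: 1 e L, 2 flu L, 3 pom H, 4 na: H, 5 bla: H, 6 lo:n H.
  Heavy syllables in the domain: 3, 4, 5, 6. The leftmost is syllable 3 (pom).
  → primary stress on syllable 3.
Suffixed `e.flu.pom.na:.bla:.lo:n.nin.si:f` (8 syllables):
  Weights: 1 e L, 2 flu L, 3 pom H, 4 na: H, 5 bla: H, 6 lo:n H, 7 nin H, 8 si:f H.
  Heavy syllables in the domain: 3, 4, 5, 6, 7, 8. The leftmost is syllable 3 (pom).
  → primary stress on syllable 3.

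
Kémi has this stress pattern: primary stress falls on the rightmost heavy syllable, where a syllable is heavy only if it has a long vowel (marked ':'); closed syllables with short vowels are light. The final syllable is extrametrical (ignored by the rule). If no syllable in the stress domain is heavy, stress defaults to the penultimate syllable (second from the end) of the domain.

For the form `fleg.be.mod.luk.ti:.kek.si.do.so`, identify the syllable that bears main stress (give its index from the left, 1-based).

The final syllable (9, so) is extrametrical; the stress domain is syllables 1–8.
Weights: 1 fleg L, 2 be L, 3 mod L, 4 luk L, 5 ti: H, 6 kek L, 7 si L, 8 do L.
Heavy syllables in the domain: 5. The rightmost is syllable 5 (ti:).
Primary stress: syllable 5 → fleg.be.mod.luk.ˈti:.kek.si.do.so.

5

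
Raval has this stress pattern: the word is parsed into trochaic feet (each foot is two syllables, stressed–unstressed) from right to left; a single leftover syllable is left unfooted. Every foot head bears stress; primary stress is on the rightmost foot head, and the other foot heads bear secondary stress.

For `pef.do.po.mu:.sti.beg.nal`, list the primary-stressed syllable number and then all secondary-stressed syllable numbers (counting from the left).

primary 6, secondary 2, 4

Parse right to left into trochaic (ˈσσ) feet: pef (ˈdo.po) (ˈmu:.sti) (ˈbeg.nal). Syllable 1 is left unfooted.
Foot heads (stressed positions): 2, 4, 6.
End Rule Rightmost: primary stress on the rightmost head = syllable 6.
Secondary stress on 2, 4: pef.ˌdo.po.ˌmu:.sti.ˈbeg.nal.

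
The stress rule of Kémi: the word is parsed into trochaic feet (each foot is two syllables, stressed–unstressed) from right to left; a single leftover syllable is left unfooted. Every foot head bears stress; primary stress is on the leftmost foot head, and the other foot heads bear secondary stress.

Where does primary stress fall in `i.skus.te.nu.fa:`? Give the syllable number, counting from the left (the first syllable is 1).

2

Parse right to left into trochaic (ˈσσ) feet: i (ˈskus.te) (ˈnu.fa:). Syllable 1 is left unfooted.
Foot heads (stressed positions): 2, 4.
End Rule Leftmost: primary stress on the leftmost head = syllable 2.
Primary stress: syllable 2 → i.ˈskus.te.nu.fa:.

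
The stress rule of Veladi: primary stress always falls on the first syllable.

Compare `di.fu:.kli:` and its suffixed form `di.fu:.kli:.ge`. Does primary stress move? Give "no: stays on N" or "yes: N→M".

no: stays on 1

Base `di.fu:.kli:` (3 syllables):
  The word has 3 syllables; the first syllable is syllable 1 (di).
  → primary stress on syllable 1.
Suffixed `di.fu:.kli:.ge` (4 syllables):
  The word has 4 syllables; the first syllable is syllable 1 (di).
  → primary stress on syllable 1.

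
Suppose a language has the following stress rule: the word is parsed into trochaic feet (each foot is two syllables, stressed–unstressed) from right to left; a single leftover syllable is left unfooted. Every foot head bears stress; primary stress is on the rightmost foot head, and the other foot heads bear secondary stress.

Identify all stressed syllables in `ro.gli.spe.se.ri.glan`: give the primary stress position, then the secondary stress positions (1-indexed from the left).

primary 5, secondary 1, 3

Parse right to left into trochaic (ˈσσ) feet: (ˈro.gli) (ˈspe.se) (ˈri.glan).
Foot heads (stressed positions): 1, 3, 5.
End Rule Rightmost: primary stress on the rightmost head = syllable 5.
Secondary stress on 1, 3: ˌro.gli.ˌspe.se.ˈri.glan.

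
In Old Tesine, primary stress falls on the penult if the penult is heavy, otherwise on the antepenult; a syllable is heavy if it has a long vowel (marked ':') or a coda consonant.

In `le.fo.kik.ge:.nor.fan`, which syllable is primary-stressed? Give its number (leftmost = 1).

Weights: 4 ge: H, 5 nor H, 6 fan H.
The penult (syllable 5, nor) is heavy, so it takes stress.
Primary stress: syllable 5 → le.fo.kik.ge:.ˈnor.fan.

5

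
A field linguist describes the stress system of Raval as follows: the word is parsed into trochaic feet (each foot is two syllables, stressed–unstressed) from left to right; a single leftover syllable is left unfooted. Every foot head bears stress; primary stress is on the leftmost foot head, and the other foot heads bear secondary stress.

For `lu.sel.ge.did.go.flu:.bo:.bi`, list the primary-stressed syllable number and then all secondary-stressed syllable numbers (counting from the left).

primary 1, secondary 3, 5, 7

Parse left to right into trochaic (ˈσσ) feet: (ˈlu.sel) (ˈge.did) (ˈgo.flu:) (ˈbo:.bi).
Foot heads (stressed positions): 1, 3, 5, 7.
End Rule Leftmost: primary stress on the leftmost head = syllable 1.
Secondary stress on 3, 5, 7: ˈlu.sel.ˌge.did.ˌgo.flu:.ˌbo:.bi.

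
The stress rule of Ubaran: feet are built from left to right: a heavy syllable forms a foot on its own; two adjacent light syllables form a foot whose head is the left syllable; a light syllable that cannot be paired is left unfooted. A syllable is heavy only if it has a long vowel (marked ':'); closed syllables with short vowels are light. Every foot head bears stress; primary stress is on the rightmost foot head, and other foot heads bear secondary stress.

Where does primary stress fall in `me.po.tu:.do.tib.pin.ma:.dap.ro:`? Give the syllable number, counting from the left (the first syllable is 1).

9

Weights: 1 me L, 2 po L, 3 tu: H, 4 do L, 5 tib L, 6 pin L, 7 ma: H, 8 dap L, 9 ro: H.
Parse left to right (heavy = foot alone; LL = one foot; stranded L unfooted): (ˈme.po) (ˈtu:) (ˈdo.tib) pin (ˈma:) dap (ˈro:).
Foot heads: 1, 3, 4, 7, 9.
Primary stress on the rightmost head = syllable 9.
Primary stress: syllable 9 → me.po.tu:.do.tib.pin.ma:.dap.ˈro:.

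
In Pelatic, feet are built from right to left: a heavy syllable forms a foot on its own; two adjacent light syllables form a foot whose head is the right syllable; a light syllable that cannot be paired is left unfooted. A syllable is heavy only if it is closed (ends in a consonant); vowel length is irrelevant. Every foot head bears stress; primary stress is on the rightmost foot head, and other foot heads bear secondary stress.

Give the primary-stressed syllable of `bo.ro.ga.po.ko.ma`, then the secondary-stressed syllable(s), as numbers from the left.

Weights: 1 bo L, 2 ro L, 3 ga L, 4 po L, 5 ko L, 6 ma L.
Parse right to left (heavy = foot alone; LL = one foot; stranded L unfooted): (bo.ˈro) (ga.ˈpo) (ko.ˈma).
Foot heads: 2, 4, 6.
Primary stress on the rightmost head = syllable 6.
Secondary stress on 2, 4: bo.ˌro.ga.ˌpo.ko.ˈma.

primary 6, secondary 2, 4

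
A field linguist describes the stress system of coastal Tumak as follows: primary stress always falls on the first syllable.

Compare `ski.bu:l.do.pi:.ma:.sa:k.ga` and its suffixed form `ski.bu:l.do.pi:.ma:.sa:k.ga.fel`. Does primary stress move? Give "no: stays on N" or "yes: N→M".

Base `ski.bu:l.do.pi:.ma:.sa:k.ga` (7 syllables):
  The word has 7 syllables; the first syllable is syllable 1 (ski).
  → primary stress on syllable 1.
Suffixed `ski.bu:l.do.pi:.ma:.sa:k.ga.fel` (8 syllables):
  The word has 8 syllables; the first syllable is syllable 1 (ski).
  → primary stress on syllable 1.

no: stays on 1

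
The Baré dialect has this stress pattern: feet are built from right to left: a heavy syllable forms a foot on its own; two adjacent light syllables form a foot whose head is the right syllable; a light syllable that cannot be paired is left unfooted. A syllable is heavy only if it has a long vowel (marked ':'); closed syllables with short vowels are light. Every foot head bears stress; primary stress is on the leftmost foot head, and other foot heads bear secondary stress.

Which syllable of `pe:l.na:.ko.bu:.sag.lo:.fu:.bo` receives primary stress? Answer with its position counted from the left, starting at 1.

Weights: 1 pe:l H, 2 na: H, 3 ko L, 4 bu: H, 5 sag L, 6 lo: H, 7 fu: H, 8 bo L.
Parse right to left (heavy = foot alone; LL = one foot; stranded L unfooted): (ˈpe:l) (ˈna:) ko (ˈbu:) sag (ˈlo:) (ˈfu:) bo.
Foot heads: 1, 2, 4, 6, 7.
Primary stress on the leftmost head = syllable 1.
Primary stress: syllable 1 → ˈpe:l.na:.ko.bu:.sag.lo:.fu:.bo.

1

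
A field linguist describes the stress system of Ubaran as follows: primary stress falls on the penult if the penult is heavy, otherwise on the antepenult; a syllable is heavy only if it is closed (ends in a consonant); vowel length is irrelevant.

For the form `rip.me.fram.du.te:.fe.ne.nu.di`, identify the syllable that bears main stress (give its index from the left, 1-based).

Weights: 7 ne L, 8 nu L, 9 di L.
The penult (syllable 8, nu) is light, so stress falls on the antepenult (syllable 7, ne).
Primary stress: syllable 7 → rip.me.fram.du.te:.fe.ˈne.nu.di.

7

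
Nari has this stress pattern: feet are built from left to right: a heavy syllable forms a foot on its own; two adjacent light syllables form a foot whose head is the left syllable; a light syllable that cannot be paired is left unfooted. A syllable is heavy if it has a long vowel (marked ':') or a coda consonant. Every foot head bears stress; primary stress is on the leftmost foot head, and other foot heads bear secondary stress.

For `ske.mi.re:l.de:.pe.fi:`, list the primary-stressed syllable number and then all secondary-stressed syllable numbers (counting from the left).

Weights: 1 ske L, 2 mi L, 3 re:l H, 4 de: H, 5 pe L, 6 fi: H.
Parse left to right (heavy = foot alone; LL = one foot; stranded L unfooted): (ˈske.mi) (ˈre:l) (ˈde:) pe (ˈfi:).
Foot heads: 1, 3, 4, 6.
Primary stress on the leftmost head = syllable 1.
Secondary stress on 3, 4, 6: ˈske.mi.ˌre:l.ˌde:.pe.ˌfi:.

primary 1, secondary 3, 4, 6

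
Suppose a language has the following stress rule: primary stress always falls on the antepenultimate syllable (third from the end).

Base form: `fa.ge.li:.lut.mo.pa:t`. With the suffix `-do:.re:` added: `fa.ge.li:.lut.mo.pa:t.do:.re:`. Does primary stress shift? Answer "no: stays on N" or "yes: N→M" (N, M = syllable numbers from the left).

yes: 4→6

Base `fa.ge.li:.lut.mo.pa:t` (6 syllables):
  The word has 6 syllables; the antepenultimate syllable (third from the end) is syllable 4 (lut).
  → primary stress on syllable 4.
Suffixed `fa.ge.li:.lut.mo.pa:t.do:.re:` (8 syllables):
  The word has 8 syllables; the antepenultimate syllable (third from the end) is syllable 6 (pa:t).
  → primary stress on syllable 6.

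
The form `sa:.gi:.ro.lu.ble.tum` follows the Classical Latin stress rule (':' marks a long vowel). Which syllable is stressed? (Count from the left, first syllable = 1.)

Classical Latin: stress the penult if heavy (long vowel or closed), else the antepenult.
Weights: 4 lu L, 5 ble L, 6 tum H.
The penult (syllable 5, ble) is light, so stress falls on the antepenult (syllable 4, lu).
Stress on syllable 4: sa:.gi:.ro.ˈlu.ble.tum.

4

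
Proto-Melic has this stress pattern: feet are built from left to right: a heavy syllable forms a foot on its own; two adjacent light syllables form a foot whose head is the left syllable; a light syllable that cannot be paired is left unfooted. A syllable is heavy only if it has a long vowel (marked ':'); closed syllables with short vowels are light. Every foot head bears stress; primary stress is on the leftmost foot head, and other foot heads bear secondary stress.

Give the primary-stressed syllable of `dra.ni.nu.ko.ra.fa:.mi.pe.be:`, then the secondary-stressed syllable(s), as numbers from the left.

primary 1, secondary 3, 6, 7, 9

Weights: 1 dra L, 2 ni L, 3 nu L, 4 ko L, 5 ra L, 6 fa: H, 7 mi L, 8 pe L, 9 be: H.
Parse left to right (heavy = foot alone; LL = one foot; stranded L unfooted): (ˈdra.ni) (ˈnu.ko) ra (ˈfa:) (ˈmi.pe) (ˈbe:).
Foot heads: 1, 3, 6, 7, 9.
Primary stress on the leftmost head = syllable 1.
Secondary stress on 3, 6, 7, 9: ˈdra.ni.ˌnu.ko.ra.ˌfa:.ˌmi.pe.ˌbe:.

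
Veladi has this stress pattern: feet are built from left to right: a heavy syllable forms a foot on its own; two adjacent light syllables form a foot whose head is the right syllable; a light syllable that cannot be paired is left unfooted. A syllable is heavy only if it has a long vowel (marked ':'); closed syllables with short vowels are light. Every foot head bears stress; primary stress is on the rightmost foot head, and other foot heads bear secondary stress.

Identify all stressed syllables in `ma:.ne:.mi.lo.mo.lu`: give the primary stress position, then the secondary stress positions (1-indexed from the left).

Weights: 1 ma: H, 2 ne: H, 3 mi L, 4 lo L, 5 mo L, 6 lu L.
Parse left to right (heavy = foot alone; LL = one foot; stranded L unfooted): (ˈma:) (ˈne:) (mi.ˈlo) (mo.ˈlu).
Foot heads: 1, 2, 4, 6.
Primary stress on the rightmost head = syllable 6.
Secondary stress on 1, 2, 4: ˌma:.ˌne:.mi.ˌlo.mo.ˈlu.

primary 6, secondary 1, 2, 4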